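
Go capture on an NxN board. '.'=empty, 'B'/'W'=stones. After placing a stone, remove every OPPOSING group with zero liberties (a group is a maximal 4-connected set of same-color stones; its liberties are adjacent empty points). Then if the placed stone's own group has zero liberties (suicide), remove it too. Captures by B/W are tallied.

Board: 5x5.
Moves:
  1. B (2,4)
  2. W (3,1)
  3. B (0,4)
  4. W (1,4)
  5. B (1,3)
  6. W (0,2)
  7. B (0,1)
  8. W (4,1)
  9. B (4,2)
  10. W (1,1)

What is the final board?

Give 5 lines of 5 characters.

Move 1: B@(2,4) -> caps B=0 W=0
Move 2: W@(3,1) -> caps B=0 W=0
Move 3: B@(0,4) -> caps B=0 W=0
Move 4: W@(1,4) -> caps B=0 W=0
Move 5: B@(1,3) -> caps B=1 W=0
Move 6: W@(0,2) -> caps B=1 W=0
Move 7: B@(0,1) -> caps B=1 W=0
Move 8: W@(4,1) -> caps B=1 W=0
Move 9: B@(4,2) -> caps B=1 W=0
Move 10: W@(1,1) -> caps B=1 W=0

Answer: .BW.B
.W.B.
....B
.W...
.WB..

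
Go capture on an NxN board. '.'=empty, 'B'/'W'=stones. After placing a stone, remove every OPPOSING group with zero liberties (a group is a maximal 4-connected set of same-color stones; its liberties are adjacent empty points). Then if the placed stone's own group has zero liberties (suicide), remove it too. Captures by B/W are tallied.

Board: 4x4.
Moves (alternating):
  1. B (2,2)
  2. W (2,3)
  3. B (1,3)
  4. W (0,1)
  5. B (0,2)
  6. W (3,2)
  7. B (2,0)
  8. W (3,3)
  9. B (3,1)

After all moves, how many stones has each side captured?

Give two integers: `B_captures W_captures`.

Move 1: B@(2,2) -> caps B=0 W=0
Move 2: W@(2,3) -> caps B=0 W=0
Move 3: B@(1,3) -> caps B=0 W=0
Move 4: W@(0,1) -> caps B=0 W=0
Move 5: B@(0,2) -> caps B=0 W=0
Move 6: W@(3,2) -> caps B=0 W=0
Move 7: B@(2,0) -> caps B=0 W=0
Move 8: W@(3,3) -> caps B=0 W=0
Move 9: B@(3,1) -> caps B=3 W=0

Answer: 3 0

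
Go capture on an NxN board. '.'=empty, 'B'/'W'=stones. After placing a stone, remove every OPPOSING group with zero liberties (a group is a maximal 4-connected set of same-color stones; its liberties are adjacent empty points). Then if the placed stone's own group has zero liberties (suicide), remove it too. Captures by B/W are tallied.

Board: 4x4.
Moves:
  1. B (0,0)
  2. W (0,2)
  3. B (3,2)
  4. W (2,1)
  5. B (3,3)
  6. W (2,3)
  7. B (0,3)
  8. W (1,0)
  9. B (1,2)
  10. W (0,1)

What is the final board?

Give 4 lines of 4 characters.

Move 1: B@(0,0) -> caps B=0 W=0
Move 2: W@(0,2) -> caps B=0 W=0
Move 3: B@(3,2) -> caps B=0 W=0
Move 4: W@(2,1) -> caps B=0 W=0
Move 5: B@(3,3) -> caps B=0 W=0
Move 6: W@(2,3) -> caps B=0 W=0
Move 7: B@(0,3) -> caps B=0 W=0
Move 8: W@(1,0) -> caps B=0 W=0
Move 9: B@(1,2) -> caps B=0 W=0
Move 10: W@(0,1) -> caps B=0 W=1

Answer: .WWB
W.B.
.W.W
..BB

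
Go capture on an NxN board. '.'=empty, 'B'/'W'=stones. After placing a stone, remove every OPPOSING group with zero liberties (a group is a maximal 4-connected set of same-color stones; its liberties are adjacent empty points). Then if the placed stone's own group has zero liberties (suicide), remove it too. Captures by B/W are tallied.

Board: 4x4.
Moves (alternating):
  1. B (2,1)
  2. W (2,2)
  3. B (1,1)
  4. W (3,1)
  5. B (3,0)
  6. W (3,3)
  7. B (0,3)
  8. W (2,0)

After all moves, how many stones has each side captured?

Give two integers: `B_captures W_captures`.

Answer: 0 1

Derivation:
Move 1: B@(2,1) -> caps B=0 W=0
Move 2: W@(2,2) -> caps B=0 W=0
Move 3: B@(1,1) -> caps B=0 W=0
Move 4: W@(3,1) -> caps B=0 W=0
Move 5: B@(3,0) -> caps B=0 W=0
Move 6: W@(3,3) -> caps B=0 W=0
Move 7: B@(0,3) -> caps B=0 W=0
Move 8: W@(2,0) -> caps B=0 W=1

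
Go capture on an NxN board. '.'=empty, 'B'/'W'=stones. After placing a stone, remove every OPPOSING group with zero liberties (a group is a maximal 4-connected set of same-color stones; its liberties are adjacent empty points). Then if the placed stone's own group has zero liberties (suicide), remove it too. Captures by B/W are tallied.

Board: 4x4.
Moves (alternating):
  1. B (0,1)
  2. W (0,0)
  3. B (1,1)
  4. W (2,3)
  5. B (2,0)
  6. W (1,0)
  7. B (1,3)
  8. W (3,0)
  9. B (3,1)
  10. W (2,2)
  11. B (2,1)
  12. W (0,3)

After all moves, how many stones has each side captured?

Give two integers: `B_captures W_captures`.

Answer: 1 0

Derivation:
Move 1: B@(0,1) -> caps B=0 W=0
Move 2: W@(0,0) -> caps B=0 W=0
Move 3: B@(1,1) -> caps B=0 W=0
Move 4: W@(2,3) -> caps B=0 W=0
Move 5: B@(2,0) -> caps B=0 W=0
Move 6: W@(1,0) -> caps B=0 W=0
Move 7: B@(1,3) -> caps B=0 W=0
Move 8: W@(3,0) -> caps B=0 W=0
Move 9: B@(3,1) -> caps B=1 W=0
Move 10: W@(2,2) -> caps B=1 W=0
Move 11: B@(2,1) -> caps B=1 W=0
Move 12: W@(0,3) -> caps B=1 W=0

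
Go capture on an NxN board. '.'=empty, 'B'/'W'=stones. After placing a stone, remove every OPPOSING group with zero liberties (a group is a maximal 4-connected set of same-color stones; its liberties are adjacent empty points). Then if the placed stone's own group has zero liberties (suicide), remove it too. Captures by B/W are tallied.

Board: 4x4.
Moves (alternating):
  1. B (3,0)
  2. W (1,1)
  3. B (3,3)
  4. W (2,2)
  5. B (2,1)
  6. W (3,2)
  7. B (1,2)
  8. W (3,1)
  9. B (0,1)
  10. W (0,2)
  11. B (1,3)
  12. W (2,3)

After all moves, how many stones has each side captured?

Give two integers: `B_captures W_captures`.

Move 1: B@(3,0) -> caps B=0 W=0
Move 2: W@(1,1) -> caps B=0 W=0
Move 3: B@(3,3) -> caps B=0 W=0
Move 4: W@(2,2) -> caps B=0 W=0
Move 5: B@(2,1) -> caps B=0 W=0
Move 6: W@(3,2) -> caps B=0 W=0
Move 7: B@(1,2) -> caps B=0 W=0
Move 8: W@(3,1) -> caps B=0 W=0
Move 9: B@(0,1) -> caps B=0 W=0
Move 10: W@(0,2) -> caps B=0 W=0
Move 11: B@(1,3) -> caps B=0 W=0
Move 12: W@(2,3) -> caps B=0 W=1

Answer: 0 1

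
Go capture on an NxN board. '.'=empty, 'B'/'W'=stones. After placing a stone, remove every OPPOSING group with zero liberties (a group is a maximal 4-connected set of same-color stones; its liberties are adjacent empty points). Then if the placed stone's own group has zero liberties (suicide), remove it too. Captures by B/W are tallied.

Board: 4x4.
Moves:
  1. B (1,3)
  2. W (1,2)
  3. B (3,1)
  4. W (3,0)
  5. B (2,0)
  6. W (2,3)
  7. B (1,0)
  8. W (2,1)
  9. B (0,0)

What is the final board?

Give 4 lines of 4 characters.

Answer: B...
B.WB
BW.W
.B..

Derivation:
Move 1: B@(1,3) -> caps B=0 W=0
Move 2: W@(1,2) -> caps B=0 W=0
Move 3: B@(3,1) -> caps B=0 W=0
Move 4: W@(3,0) -> caps B=0 W=0
Move 5: B@(2,0) -> caps B=1 W=0
Move 6: W@(2,3) -> caps B=1 W=0
Move 7: B@(1,0) -> caps B=1 W=0
Move 8: W@(2,1) -> caps B=1 W=0
Move 9: B@(0,0) -> caps B=1 W=0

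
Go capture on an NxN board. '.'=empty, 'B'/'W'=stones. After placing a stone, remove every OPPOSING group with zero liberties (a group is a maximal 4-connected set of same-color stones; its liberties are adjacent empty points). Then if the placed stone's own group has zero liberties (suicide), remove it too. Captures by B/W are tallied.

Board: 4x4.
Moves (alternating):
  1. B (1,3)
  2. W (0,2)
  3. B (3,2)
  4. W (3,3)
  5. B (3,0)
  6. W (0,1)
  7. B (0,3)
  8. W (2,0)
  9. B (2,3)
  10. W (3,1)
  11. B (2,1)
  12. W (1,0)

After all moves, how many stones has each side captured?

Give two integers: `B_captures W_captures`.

Answer: 1 1

Derivation:
Move 1: B@(1,3) -> caps B=0 W=0
Move 2: W@(0,2) -> caps B=0 W=0
Move 3: B@(3,2) -> caps B=0 W=0
Move 4: W@(3,3) -> caps B=0 W=0
Move 5: B@(3,0) -> caps B=0 W=0
Move 6: W@(0,1) -> caps B=0 W=0
Move 7: B@(0,3) -> caps B=0 W=0
Move 8: W@(2,0) -> caps B=0 W=0
Move 9: B@(2,3) -> caps B=1 W=0
Move 10: W@(3,1) -> caps B=1 W=1
Move 11: B@(2,1) -> caps B=1 W=1
Move 12: W@(1,0) -> caps B=1 W=1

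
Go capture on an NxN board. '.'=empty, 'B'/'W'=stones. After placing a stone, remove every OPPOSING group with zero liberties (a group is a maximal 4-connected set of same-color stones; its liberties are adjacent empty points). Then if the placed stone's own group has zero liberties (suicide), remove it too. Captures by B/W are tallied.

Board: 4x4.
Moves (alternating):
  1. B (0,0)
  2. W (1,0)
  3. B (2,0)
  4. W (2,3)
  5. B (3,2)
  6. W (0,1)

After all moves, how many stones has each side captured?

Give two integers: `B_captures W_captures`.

Move 1: B@(0,0) -> caps B=0 W=0
Move 2: W@(1,0) -> caps B=0 W=0
Move 3: B@(2,0) -> caps B=0 W=0
Move 4: W@(2,3) -> caps B=0 W=0
Move 5: B@(3,2) -> caps B=0 W=0
Move 6: W@(0,1) -> caps B=0 W=1

Answer: 0 1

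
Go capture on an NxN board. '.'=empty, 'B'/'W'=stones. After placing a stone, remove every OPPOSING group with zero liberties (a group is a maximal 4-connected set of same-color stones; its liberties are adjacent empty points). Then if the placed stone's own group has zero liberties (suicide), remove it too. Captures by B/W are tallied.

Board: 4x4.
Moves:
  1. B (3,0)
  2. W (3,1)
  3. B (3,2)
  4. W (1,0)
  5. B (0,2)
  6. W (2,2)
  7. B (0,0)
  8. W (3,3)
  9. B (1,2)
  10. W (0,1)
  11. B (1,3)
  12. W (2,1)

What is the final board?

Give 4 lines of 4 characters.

Move 1: B@(3,0) -> caps B=0 W=0
Move 2: W@(3,1) -> caps B=0 W=0
Move 3: B@(3,2) -> caps B=0 W=0
Move 4: W@(1,0) -> caps B=0 W=0
Move 5: B@(0,2) -> caps B=0 W=0
Move 6: W@(2,2) -> caps B=0 W=0
Move 7: B@(0,0) -> caps B=0 W=0
Move 8: W@(3,3) -> caps B=0 W=1
Move 9: B@(1,2) -> caps B=0 W=1
Move 10: W@(0,1) -> caps B=0 W=2
Move 11: B@(1,3) -> caps B=0 W=2
Move 12: W@(2,1) -> caps B=0 W=2

Answer: .WB.
W.BB
.WW.
BW.W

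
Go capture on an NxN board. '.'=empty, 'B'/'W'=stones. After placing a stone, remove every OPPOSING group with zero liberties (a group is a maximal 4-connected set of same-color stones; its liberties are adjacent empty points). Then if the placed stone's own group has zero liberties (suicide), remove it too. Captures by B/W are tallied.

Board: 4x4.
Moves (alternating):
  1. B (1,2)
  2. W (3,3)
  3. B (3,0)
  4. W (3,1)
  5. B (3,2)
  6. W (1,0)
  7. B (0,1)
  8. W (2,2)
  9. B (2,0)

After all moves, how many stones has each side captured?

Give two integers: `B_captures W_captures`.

Move 1: B@(1,2) -> caps B=0 W=0
Move 2: W@(3,3) -> caps B=0 W=0
Move 3: B@(3,0) -> caps B=0 W=0
Move 4: W@(3,1) -> caps B=0 W=0
Move 5: B@(3,2) -> caps B=0 W=0
Move 6: W@(1,0) -> caps B=0 W=0
Move 7: B@(0,1) -> caps B=0 W=0
Move 8: W@(2,2) -> caps B=0 W=1
Move 9: B@(2,0) -> caps B=0 W=1

Answer: 0 1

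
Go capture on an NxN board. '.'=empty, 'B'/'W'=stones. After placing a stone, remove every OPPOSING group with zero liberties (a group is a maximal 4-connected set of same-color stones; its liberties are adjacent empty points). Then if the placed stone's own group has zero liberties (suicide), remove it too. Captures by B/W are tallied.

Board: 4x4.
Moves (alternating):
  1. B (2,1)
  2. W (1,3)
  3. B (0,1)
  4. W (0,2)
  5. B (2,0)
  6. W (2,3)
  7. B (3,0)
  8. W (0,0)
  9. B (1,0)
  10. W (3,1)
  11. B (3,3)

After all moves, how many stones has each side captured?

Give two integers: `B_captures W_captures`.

Move 1: B@(2,1) -> caps B=0 W=0
Move 2: W@(1,3) -> caps B=0 W=0
Move 3: B@(0,1) -> caps B=0 W=0
Move 4: W@(0,2) -> caps B=0 W=0
Move 5: B@(2,0) -> caps B=0 W=0
Move 6: W@(2,3) -> caps B=0 W=0
Move 7: B@(3,0) -> caps B=0 W=0
Move 8: W@(0,0) -> caps B=0 W=0
Move 9: B@(1,0) -> caps B=1 W=0
Move 10: W@(3,1) -> caps B=1 W=0
Move 11: B@(3,3) -> caps B=1 W=0

Answer: 1 0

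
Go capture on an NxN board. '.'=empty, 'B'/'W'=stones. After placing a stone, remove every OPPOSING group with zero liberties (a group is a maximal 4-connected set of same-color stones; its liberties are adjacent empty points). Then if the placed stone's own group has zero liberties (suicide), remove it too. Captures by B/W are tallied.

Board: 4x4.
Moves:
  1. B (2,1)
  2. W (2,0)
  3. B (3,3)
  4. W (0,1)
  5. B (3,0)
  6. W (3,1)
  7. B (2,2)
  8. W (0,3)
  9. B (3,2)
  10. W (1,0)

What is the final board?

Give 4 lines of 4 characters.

Move 1: B@(2,1) -> caps B=0 W=0
Move 2: W@(2,0) -> caps B=0 W=0
Move 3: B@(3,3) -> caps B=0 W=0
Move 4: W@(0,1) -> caps B=0 W=0
Move 5: B@(3,0) -> caps B=0 W=0
Move 6: W@(3,1) -> caps B=0 W=1
Move 7: B@(2,2) -> caps B=0 W=1
Move 8: W@(0,3) -> caps B=0 W=1
Move 9: B@(3,2) -> caps B=0 W=1
Move 10: W@(1,0) -> caps B=0 W=1

Answer: .W.W
W...
WBB.
.WBB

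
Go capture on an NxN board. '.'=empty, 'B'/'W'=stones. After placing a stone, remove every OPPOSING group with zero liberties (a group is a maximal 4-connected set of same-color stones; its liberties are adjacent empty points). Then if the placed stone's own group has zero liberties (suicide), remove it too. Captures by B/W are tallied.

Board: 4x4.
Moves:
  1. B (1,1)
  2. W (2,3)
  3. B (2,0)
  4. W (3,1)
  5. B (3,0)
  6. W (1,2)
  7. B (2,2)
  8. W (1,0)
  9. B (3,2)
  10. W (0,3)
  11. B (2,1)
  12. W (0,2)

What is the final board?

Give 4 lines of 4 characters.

Move 1: B@(1,1) -> caps B=0 W=0
Move 2: W@(2,3) -> caps B=0 W=0
Move 3: B@(2,0) -> caps B=0 W=0
Move 4: W@(3,1) -> caps B=0 W=0
Move 5: B@(3,0) -> caps B=0 W=0
Move 6: W@(1,2) -> caps B=0 W=0
Move 7: B@(2,2) -> caps B=0 W=0
Move 8: W@(1,0) -> caps B=0 W=0
Move 9: B@(3,2) -> caps B=0 W=0
Move 10: W@(0,3) -> caps B=0 W=0
Move 11: B@(2,1) -> caps B=1 W=0
Move 12: W@(0,2) -> caps B=1 W=0

Answer: ..WW
WBW.
BBBW
B.B.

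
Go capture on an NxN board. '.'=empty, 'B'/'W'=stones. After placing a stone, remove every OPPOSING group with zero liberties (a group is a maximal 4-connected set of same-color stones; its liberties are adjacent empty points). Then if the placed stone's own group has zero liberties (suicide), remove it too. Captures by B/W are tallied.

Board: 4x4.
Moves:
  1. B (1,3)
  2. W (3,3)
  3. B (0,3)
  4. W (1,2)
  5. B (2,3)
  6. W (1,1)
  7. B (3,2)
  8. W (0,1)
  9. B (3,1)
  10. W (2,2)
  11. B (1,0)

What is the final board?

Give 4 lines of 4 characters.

Answer: .W.B
BWWB
..WB
.BB.

Derivation:
Move 1: B@(1,3) -> caps B=0 W=0
Move 2: W@(3,3) -> caps B=0 W=0
Move 3: B@(0,3) -> caps B=0 W=0
Move 4: W@(1,2) -> caps B=0 W=0
Move 5: B@(2,3) -> caps B=0 W=0
Move 6: W@(1,1) -> caps B=0 W=0
Move 7: B@(3,2) -> caps B=1 W=0
Move 8: W@(0,1) -> caps B=1 W=0
Move 9: B@(3,1) -> caps B=1 W=0
Move 10: W@(2,2) -> caps B=1 W=0
Move 11: B@(1,0) -> caps B=1 W=0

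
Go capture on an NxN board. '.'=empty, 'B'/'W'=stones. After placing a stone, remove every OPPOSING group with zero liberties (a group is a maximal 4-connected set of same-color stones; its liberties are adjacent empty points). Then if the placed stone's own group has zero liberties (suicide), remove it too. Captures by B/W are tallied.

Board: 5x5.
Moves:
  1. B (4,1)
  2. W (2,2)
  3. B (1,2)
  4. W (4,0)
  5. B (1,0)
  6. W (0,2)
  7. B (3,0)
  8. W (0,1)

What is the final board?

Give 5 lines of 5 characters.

Move 1: B@(4,1) -> caps B=0 W=0
Move 2: W@(2,2) -> caps B=0 W=0
Move 3: B@(1,2) -> caps B=0 W=0
Move 4: W@(4,0) -> caps B=0 W=0
Move 5: B@(1,0) -> caps B=0 W=0
Move 6: W@(0,2) -> caps B=0 W=0
Move 7: B@(3,0) -> caps B=1 W=0
Move 8: W@(0,1) -> caps B=1 W=0

Answer: .WW..
B.B..
..W..
B....
.B...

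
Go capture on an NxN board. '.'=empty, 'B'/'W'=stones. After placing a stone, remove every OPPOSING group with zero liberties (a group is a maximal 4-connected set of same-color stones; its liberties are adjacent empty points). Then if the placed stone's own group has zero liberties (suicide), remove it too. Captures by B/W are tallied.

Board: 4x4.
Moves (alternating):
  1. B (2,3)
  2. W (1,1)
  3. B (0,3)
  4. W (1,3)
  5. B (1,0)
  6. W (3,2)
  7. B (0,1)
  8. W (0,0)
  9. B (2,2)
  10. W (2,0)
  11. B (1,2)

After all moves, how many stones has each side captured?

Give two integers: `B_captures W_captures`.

Move 1: B@(2,3) -> caps B=0 W=0
Move 2: W@(1,1) -> caps B=0 W=0
Move 3: B@(0,3) -> caps B=0 W=0
Move 4: W@(1,3) -> caps B=0 W=0
Move 5: B@(1,0) -> caps B=0 W=0
Move 6: W@(3,2) -> caps B=0 W=0
Move 7: B@(0,1) -> caps B=0 W=0
Move 8: W@(0,0) -> caps B=0 W=0
Move 9: B@(2,2) -> caps B=0 W=0
Move 10: W@(2,0) -> caps B=0 W=0
Move 11: B@(1,2) -> caps B=1 W=0

Answer: 1 0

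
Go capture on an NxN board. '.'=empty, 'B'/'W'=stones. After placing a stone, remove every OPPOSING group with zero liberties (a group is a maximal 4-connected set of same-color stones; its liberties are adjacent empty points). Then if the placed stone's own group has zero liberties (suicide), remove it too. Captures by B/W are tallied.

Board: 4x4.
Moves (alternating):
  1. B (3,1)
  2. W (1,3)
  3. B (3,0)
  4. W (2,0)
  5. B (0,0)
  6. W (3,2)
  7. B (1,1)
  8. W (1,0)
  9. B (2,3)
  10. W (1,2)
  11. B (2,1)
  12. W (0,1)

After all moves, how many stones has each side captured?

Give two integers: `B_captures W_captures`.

Answer: 2 0

Derivation:
Move 1: B@(3,1) -> caps B=0 W=0
Move 2: W@(1,3) -> caps B=0 W=0
Move 3: B@(3,0) -> caps B=0 W=0
Move 4: W@(2,0) -> caps B=0 W=0
Move 5: B@(0,0) -> caps B=0 W=0
Move 6: W@(3,2) -> caps B=0 W=0
Move 7: B@(1,1) -> caps B=0 W=0
Move 8: W@(1,0) -> caps B=0 W=0
Move 9: B@(2,3) -> caps B=0 W=0
Move 10: W@(1,2) -> caps B=0 W=0
Move 11: B@(2,1) -> caps B=2 W=0
Move 12: W@(0,1) -> caps B=2 W=0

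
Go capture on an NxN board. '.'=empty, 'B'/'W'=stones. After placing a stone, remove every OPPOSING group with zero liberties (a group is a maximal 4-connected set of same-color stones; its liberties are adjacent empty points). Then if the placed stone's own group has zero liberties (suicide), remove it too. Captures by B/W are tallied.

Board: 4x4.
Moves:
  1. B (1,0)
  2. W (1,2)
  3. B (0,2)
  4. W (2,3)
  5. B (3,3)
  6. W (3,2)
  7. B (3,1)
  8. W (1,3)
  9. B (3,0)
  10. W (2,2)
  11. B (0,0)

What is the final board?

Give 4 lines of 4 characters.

Move 1: B@(1,0) -> caps B=0 W=0
Move 2: W@(1,2) -> caps B=0 W=0
Move 3: B@(0,2) -> caps B=0 W=0
Move 4: W@(2,3) -> caps B=0 W=0
Move 5: B@(3,3) -> caps B=0 W=0
Move 6: W@(3,2) -> caps B=0 W=1
Move 7: B@(3,1) -> caps B=0 W=1
Move 8: W@(1,3) -> caps B=0 W=1
Move 9: B@(3,0) -> caps B=0 W=1
Move 10: W@(2,2) -> caps B=0 W=1
Move 11: B@(0,0) -> caps B=0 W=1

Answer: B.B.
B.WW
..WW
BBW.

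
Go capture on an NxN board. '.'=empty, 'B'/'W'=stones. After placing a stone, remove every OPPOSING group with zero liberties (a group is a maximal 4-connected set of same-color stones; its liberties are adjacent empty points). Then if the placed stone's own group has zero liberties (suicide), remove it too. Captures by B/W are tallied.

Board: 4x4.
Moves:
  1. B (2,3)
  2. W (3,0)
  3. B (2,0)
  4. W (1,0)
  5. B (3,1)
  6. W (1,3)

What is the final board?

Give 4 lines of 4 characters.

Answer: ....
W..W
B..B
.B..

Derivation:
Move 1: B@(2,3) -> caps B=0 W=0
Move 2: W@(3,0) -> caps B=0 W=0
Move 3: B@(2,0) -> caps B=0 W=0
Move 4: W@(1,0) -> caps B=0 W=0
Move 5: B@(3,1) -> caps B=1 W=0
Move 6: W@(1,3) -> caps B=1 W=0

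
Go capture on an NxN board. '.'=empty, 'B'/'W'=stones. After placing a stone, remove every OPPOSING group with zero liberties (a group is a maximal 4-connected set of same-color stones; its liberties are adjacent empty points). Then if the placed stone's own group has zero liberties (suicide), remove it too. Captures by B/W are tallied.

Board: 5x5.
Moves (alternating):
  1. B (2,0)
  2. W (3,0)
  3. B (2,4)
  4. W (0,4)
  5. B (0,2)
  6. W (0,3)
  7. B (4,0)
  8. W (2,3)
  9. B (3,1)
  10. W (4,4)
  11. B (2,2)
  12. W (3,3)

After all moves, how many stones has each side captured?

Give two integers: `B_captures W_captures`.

Answer: 1 0

Derivation:
Move 1: B@(2,0) -> caps B=0 W=0
Move 2: W@(3,0) -> caps B=0 W=0
Move 3: B@(2,4) -> caps B=0 W=0
Move 4: W@(0,4) -> caps B=0 W=0
Move 5: B@(0,2) -> caps B=0 W=0
Move 6: W@(0,3) -> caps B=0 W=0
Move 7: B@(4,0) -> caps B=0 W=0
Move 8: W@(2,3) -> caps B=0 W=0
Move 9: B@(3,1) -> caps B=1 W=0
Move 10: W@(4,4) -> caps B=1 W=0
Move 11: B@(2,2) -> caps B=1 W=0
Move 12: W@(3,3) -> caps B=1 W=0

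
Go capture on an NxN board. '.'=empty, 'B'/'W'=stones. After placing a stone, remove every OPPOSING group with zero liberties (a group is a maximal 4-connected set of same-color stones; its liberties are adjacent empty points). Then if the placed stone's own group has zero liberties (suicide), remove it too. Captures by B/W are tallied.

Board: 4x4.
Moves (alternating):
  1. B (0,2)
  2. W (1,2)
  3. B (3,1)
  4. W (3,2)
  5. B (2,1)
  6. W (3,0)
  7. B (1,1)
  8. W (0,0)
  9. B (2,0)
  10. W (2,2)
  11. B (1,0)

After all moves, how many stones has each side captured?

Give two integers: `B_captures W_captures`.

Answer: 1 0

Derivation:
Move 1: B@(0,2) -> caps B=0 W=0
Move 2: W@(1,2) -> caps B=0 W=0
Move 3: B@(3,1) -> caps B=0 W=0
Move 4: W@(3,2) -> caps B=0 W=0
Move 5: B@(2,1) -> caps B=0 W=0
Move 6: W@(3,0) -> caps B=0 W=0
Move 7: B@(1,1) -> caps B=0 W=0
Move 8: W@(0,0) -> caps B=0 W=0
Move 9: B@(2,0) -> caps B=1 W=0
Move 10: W@(2,2) -> caps B=1 W=0
Move 11: B@(1,0) -> caps B=1 W=0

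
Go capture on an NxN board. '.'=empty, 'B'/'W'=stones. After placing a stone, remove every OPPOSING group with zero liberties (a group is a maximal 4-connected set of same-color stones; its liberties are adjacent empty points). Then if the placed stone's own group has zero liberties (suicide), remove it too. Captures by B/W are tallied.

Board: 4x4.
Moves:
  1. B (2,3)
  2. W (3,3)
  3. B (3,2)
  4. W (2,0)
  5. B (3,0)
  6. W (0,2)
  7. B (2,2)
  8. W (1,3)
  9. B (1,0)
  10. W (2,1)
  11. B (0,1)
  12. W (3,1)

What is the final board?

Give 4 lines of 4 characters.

Move 1: B@(2,3) -> caps B=0 W=0
Move 2: W@(3,3) -> caps B=0 W=0
Move 3: B@(3,2) -> caps B=1 W=0
Move 4: W@(2,0) -> caps B=1 W=0
Move 5: B@(3,0) -> caps B=1 W=0
Move 6: W@(0,2) -> caps B=1 W=0
Move 7: B@(2,2) -> caps B=1 W=0
Move 8: W@(1,3) -> caps B=1 W=0
Move 9: B@(1,0) -> caps B=1 W=0
Move 10: W@(2,1) -> caps B=1 W=0
Move 11: B@(0,1) -> caps B=1 W=0
Move 12: W@(3,1) -> caps B=1 W=1

Answer: .BW.
B..W
WWBB
.WB.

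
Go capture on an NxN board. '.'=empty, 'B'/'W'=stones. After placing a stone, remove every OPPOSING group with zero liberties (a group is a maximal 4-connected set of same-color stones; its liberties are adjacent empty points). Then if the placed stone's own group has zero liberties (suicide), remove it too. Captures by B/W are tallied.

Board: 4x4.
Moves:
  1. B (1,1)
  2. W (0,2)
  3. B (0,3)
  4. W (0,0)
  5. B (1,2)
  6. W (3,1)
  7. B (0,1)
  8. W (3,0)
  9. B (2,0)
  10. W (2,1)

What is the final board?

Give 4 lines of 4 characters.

Move 1: B@(1,1) -> caps B=0 W=0
Move 2: W@(0,2) -> caps B=0 W=0
Move 3: B@(0,3) -> caps B=0 W=0
Move 4: W@(0,0) -> caps B=0 W=0
Move 5: B@(1,2) -> caps B=0 W=0
Move 6: W@(3,1) -> caps B=0 W=0
Move 7: B@(0,1) -> caps B=1 W=0
Move 8: W@(3,0) -> caps B=1 W=0
Move 9: B@(2,0) -> caps B=1 W=0
Move 10: W@(2,1) -> caps B=1 W=0

Answer: WB.B
.BB.
BW..
WW..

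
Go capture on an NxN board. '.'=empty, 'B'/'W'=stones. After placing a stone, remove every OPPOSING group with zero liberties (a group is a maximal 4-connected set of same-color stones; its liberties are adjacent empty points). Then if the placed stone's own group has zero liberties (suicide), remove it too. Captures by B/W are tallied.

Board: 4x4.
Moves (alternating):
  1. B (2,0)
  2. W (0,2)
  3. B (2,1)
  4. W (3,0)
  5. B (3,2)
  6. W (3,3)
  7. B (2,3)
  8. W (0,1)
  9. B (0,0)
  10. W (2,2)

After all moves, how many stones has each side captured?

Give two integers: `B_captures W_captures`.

Move 1: B@(2,0) -> caps B=0 W=0
Move 2: W@(0,2) -> caps B=0 W=0
Move 3: B@(2,1) -> caps B=0 W=0
Move 4: W@(3,0) -> caps B=0 W=0
Move 5: B@(3,2) -> caps B=0 W=0
Move 6: W@(3,3) -> caps B=0 W=0
Move 7: B@(2,3) -> caps B=1 W=0
Move 8: W@(0,1) -> caps B=1 W=0
Move 9: B@(0,0) -> caps B=1 W=0
Move 10: W@(2,2) -> caps B=1 W=0

Answer: 1 0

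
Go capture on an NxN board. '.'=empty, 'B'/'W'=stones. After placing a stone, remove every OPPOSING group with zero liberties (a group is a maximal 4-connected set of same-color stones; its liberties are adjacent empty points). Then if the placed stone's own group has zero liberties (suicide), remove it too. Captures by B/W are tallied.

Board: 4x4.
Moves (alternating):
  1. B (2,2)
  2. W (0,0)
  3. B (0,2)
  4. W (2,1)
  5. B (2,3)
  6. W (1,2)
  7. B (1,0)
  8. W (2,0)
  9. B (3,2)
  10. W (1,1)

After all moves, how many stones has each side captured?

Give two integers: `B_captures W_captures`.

Answer: 0 1

Derivation:
Move 1: B@(2,2) -> caps B=0 W=0
Move 2: W@(0,0) -> caps B=0 W=0
Move 3: B@(0,2) -> caps B=0 W=0
Move 4: W@(2,1) -> caps B=0 W=0
Move 5: B@(2,3) -> caps B=0 W=0
Move 6: W@(1,2) -> caps B=0 W=0
Move 7: B@(1,0) -> caps B=0 W=0
Move 8: W@(2,0) -> caps B=0 W=0
Move 9: B@(3,2) -> caps B=0 W=0
Move 10: W@(1,1) -> caps B=0 W=1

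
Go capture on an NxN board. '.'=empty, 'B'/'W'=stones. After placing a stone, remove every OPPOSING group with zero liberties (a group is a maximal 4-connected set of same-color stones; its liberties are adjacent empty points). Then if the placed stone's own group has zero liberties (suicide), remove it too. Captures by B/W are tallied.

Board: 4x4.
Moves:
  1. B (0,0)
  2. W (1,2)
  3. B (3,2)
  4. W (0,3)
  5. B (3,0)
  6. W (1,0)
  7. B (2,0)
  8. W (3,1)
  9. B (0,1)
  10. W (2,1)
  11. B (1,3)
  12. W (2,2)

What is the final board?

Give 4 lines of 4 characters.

Move 1: B@(0,0) -> caps B=0 W=0
Move 2: W@(1,2) -> caps B=0 W=0
Move 3: B@(3,2) -> caps B=0 W=0
Move 4: W@(0,3) -> caps B=0 W=0
Move 5: B@(3,0) -> caps B=0 W=0
Move 6: W@(1,0) -> caps B=0 W=0
Move 7: B@(2,0) -> caps B=0 W=0
Move 8: W@(3,1) -> caps B=0 W=0
Move 9: B@(0,1) -> caps B=0 W=0
Move 10: W@(2,1) -> caps B=0 W=2
Move 11: B@(1,3) -> caps B=0 W=2
Move 12: W@(2,2) -> caps B=0 W=2

Answer: BB.W
W.WB
.WW.
.WB.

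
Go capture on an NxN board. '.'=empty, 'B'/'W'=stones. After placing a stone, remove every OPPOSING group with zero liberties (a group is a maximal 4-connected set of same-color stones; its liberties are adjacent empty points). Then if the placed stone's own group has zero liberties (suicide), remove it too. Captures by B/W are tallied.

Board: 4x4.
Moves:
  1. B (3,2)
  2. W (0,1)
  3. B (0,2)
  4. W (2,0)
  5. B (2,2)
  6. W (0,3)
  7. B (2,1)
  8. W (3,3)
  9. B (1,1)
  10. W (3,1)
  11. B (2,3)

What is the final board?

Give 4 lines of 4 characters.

Move 1: B@(3,2) -> caps B=0 W=0
Move 2: W@(0,1) -> caps B=0 W=0
Move 3: B@(0,2) -> caps B=0 W=0
Move 4: W@(2,0) -> caps B=0 W=0
Move 5: B@(2,2) -> caps B=0 W=0
Move 6: W@(0,3) -> caps B=0 W=0
Move 7: B@(2,1) -> caps B=0 W=0
Move 8: W@(3,3) -> caps B=0 W=0
Move 9: B@(1,1) -> caps B=0 W=0
Move 10: W@(3,1) -> caps B=0 W=0
Move 11: B@(2,3) -> caps B=1 W=0

Answer: .WBW
.B..
WBBB
.WB.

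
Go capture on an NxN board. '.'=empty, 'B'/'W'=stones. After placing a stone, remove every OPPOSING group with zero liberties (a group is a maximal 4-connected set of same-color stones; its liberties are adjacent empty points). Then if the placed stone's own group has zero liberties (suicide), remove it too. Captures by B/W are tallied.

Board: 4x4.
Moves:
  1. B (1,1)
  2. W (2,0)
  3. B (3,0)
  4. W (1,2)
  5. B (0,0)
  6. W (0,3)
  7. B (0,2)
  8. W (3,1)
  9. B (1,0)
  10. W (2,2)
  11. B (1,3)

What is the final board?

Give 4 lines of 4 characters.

Move 1: B@(1,1) -> caps B=0 W=0
Move 2: W@(2,0) -> caps B=0 W=0
Move 3: B@(3,0) -> caps B=0 W=0
Move 4: W@(1,2) -> caps B=0 W=0
Move 5: B@(0,0) -> caps B=0 W=0
Move 6: W@(0,3) -> caps B=0 W=0
Move 7: B@(0,2) -> caps B=0 W=0
Move 8: W@(3,1) -> caps B=0 W=1
Move 9: B@(1,0) -> caps B=0 W=1
Move 10: W@(2,2) -> caps B=0 W=1
Move 11: B@(1,3) -> caps B=1 W=1

Answer: B.B.
BBWB
W.W.
.W..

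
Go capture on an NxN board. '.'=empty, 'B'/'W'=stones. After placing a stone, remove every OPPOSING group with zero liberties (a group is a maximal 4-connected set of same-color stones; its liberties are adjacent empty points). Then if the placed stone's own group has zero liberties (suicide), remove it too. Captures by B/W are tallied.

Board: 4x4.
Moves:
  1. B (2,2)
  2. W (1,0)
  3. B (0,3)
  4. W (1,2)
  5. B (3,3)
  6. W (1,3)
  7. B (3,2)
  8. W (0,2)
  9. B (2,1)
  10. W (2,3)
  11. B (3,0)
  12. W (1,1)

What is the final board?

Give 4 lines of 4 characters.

Move 1: B@(2,2) -> caps B=0 W=0
Move 2: W@(1,0) -> caps B=0 W=0
Move 3: B@(0,3) -> caps B=0 W=0
Move 4: W@(1,2) -> caps B=0 W=0
Move 5: B@(3,3) -> caps B=0 W=0
Move 6: W@(1,3) -> caps B=0 W=0
Move 7: B@(3,2) -> caps B=0 W=0
Move 8: W@(0,2) -> caps B=0 W=1
Move 9: B@(2,1) -> caps B=0 W=1
Move 10: W@(2,3) -> caps B=0 W=1
Move 11: B@(3,0) -> caps B=0 W=1
Move 12: W@(1,1) -> caps B=0 W=1

Answer: ..W.
WWWW
.BBW
B.BB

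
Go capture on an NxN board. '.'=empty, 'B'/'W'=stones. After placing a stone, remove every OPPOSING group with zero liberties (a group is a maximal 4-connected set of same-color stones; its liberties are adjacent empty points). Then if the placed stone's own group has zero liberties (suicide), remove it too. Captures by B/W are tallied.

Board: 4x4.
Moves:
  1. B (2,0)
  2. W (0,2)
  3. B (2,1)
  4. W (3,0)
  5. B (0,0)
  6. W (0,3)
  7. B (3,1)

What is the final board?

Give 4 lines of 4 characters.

Move 1: B@(2,0) -> caps B=0 W=0
Move 2: W@(0,2) -> caps B=0 W=0
Move 3: B@(2,1) -> caps B=0 W=0
Move 4: W@(3,0) -> caps B=0 W=0
Move 5: B@(0,0) -> caps B=0 W=0
Move 6: W@(0,3) -> caps B=0 W=0
Move 7: B@(3,1) -> caps B=1 W=0

Answer: B.WW
....
BB..
.B..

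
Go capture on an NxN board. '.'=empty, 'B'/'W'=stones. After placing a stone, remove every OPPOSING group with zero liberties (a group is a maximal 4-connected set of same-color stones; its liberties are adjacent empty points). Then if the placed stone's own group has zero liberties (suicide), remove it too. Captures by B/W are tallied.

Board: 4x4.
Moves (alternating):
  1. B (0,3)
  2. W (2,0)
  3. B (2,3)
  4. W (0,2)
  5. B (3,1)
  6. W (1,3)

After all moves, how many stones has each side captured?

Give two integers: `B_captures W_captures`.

Answer: 0 1

Derivation:
Move 1: B@(0,3) -> caps B=0 W=0
Move 2: W@(2,0) -> caps B=0 W=0
Move 3: B@(2,3) -> caps B=0 W=0
Move 4: W@(0,2) -> caps B=0 W=0
Move 5: B@(3,1) -> caps B=0 W=0
Move 6: W@(1,3) -> caps B=0 W=1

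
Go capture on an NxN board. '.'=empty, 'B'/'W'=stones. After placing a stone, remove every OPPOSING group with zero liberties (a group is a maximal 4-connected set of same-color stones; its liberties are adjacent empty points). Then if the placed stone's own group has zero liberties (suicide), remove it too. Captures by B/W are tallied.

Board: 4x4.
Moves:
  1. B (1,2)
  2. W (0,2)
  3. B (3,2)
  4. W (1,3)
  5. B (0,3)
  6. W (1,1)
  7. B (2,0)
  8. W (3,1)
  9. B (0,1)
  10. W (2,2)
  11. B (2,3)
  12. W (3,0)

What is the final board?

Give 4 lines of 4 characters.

Move 1: B@(1,2) -> caps B=0 W=0
Move 2: W@(0,2) -> caps B=0 W=0
Move 3: B@(3,2) -> caps B=0 W=0
Move 4: W@(1,3) -> caps B=0 W=0
Move 5: B@(0,3) -> caps B=0 W=0
Move 6: W@(1,1) -> caps B=0 W=0
Move 7: B@(2,0) -> caps B=0 W=0
Move 8: W@(3,1) -> caps B=0 W=0
Move 9: B@(0,1) -> caps B=0 W=0
Move 10: W@(2,2) -> caps B=0 W=1
Move 11: B@(2,3) -> caps B=0 W=1
Move 12: W@(3,0) -> caps B=0 W=1

Answer: .BW.
.W.W
B.WB
WWB.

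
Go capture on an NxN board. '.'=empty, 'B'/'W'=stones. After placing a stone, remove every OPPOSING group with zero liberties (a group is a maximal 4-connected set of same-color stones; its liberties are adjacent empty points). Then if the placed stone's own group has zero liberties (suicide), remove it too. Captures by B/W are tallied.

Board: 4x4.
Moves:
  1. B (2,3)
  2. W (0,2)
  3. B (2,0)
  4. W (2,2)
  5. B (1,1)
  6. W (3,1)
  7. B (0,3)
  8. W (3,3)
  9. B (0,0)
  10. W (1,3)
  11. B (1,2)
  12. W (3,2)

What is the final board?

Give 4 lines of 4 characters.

Answer: B.W.
.BBW
B.W.
.WWW

Derivation:
Move 1: B@(2,3) -> caps B=0 W=0
Move 2: W@(0,2) -> caps B=0 W=0
Move 3: B@(2,0) -> caps B=0 W=0
Move 4: W@(2,2) -> caps B=0 W=0
Move 5: B@(1,1) -> caps B=0 W=0
Move 6: W@(3,1) -> caps B=0 W=0
Move 7: B@(0,3) -> caps B=0 W=0
Move 8: W@(3,3) -> caps B=0 W=0
Move 9: B@(0,0) -> caps B=0 W=0
Move 10: W@(1,3) -> caps B=0 W=2
Move 11: B@(1,2) -> caps B=0 W=2
Move 12: W@(3,2) -> caps B=0 W=2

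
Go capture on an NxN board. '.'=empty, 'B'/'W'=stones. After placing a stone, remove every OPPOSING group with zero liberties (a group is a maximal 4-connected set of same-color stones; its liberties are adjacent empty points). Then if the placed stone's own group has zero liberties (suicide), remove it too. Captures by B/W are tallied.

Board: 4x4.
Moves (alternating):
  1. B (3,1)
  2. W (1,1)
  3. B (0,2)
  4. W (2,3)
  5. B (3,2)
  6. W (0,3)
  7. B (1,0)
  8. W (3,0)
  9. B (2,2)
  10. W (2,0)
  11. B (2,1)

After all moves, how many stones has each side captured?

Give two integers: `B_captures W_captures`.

Move 1: B@(3,1) -> caps B=0 W=0
Move 2: W@(1,1) -> caps B=0 W=0
Move 3: B@(0,2) -> caps B=0 W=0
Move 4: W@(2,3) -> caps B=0 W=0
Move 5: B@(3,2) -> caps B=0 W=0
Move 6: W@(0,3) -> caps B=0 W=0
Move 7: B@(1,0) -> caps B=0 W=0
Move 8: W@(3,0) -> caps B=0 W=0
Move 9: B@(2,2) -> caps B=0 W=0
Move 10: W@(2,0) -> caps B=0 W=0
Move 11: B@(2,1) -> caps B=2 W=0

Answer: 2 0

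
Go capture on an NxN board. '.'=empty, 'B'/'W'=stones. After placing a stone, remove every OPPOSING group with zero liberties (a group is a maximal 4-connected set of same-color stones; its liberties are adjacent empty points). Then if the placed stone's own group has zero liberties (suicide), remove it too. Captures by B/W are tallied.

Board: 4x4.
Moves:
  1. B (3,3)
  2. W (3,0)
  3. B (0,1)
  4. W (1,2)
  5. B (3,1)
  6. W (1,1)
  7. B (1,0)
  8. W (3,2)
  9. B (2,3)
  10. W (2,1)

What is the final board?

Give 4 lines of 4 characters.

Move 1: B@(3,3) -> caps B=0 W=0
Move 2: W@(3,0) -> caps B=0 W=0
Move 3: B@(0,1) -> caps B=0 W=0
Move 4: W@(1,2) -> caps B=0 W=0
Move 5: B@(3,1) -> caps B=0 W=0
Move 6: W@(1,1) -> caps B=0 W=0
Move 7: B@(1,0) -> caps B=0 W=0
Move 8: W@(3,2) -> caps B=0 W=0
Move 9: B@(2,3) -> caps B=0 W=0
Move 10: W@(2,1) -> caps B=0 W=1

Answer: .B..
BWW.
.W.B
W.WB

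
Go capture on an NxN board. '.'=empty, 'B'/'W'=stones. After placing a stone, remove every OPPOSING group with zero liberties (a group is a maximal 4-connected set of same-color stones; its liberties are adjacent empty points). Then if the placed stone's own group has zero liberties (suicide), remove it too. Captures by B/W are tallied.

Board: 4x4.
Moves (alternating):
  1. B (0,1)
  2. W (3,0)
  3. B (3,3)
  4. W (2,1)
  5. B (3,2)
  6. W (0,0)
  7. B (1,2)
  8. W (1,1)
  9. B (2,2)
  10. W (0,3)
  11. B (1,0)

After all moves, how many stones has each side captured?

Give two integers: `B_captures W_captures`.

Answer: 1 0

Derivation:
Move 1: B@(0,1) -> caps B=0 W=0
Move 2: W@(3,0) -> caps B=0 W=0
Move 3: B@(3,3) -> caps B=0 W=0
Move 4: W@(2,1) -> caps B=0 W=0
Move 5: B@(3,2) -> caps B=0 W=0
Move 6: W@(0,0) -> caps B=0 W=0
Move 7: B@(1,2) -> caps B=0 W=0
Move 8: W@(1,1) -> caps B=0 W=0
Move 9: B@(2,2) -> caps B=0 W=0
Move 10: W@(0,3) -> caps B=0 W=0
Move 11: B@(1,0) -> caps B=1 W=0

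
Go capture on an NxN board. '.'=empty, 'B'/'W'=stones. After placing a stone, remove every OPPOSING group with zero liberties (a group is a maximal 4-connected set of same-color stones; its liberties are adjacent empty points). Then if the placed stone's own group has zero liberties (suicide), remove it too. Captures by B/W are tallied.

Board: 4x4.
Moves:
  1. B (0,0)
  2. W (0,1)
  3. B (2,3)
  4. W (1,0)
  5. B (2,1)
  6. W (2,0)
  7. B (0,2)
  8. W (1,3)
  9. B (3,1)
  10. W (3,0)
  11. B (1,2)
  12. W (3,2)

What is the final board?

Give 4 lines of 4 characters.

Answer: .WB.
W.BW
WB.B
WBW.

Derivation:
Move 1: B@(0,0) -> caps B=0 W=0
Move 2: W@(0,1) -> caps B=0 W=0
Move 3: B@(2,3) -> caps B=0 W=0
Move 4: W@(1,0) -> caps B=0 W=1
Move 5: B@(2,1) -> caps B=0 W=1
Move 6: W@(2,0) -> caps B=0 W=1
Move 7: B@(0,2) -> caps B=0 W=1
Move 8: W@(1,3) -> caps B=0 W=1
Move 9: B@(3,1) -> caps B=0 W=1
Move 10: W@(3,0) -> caps B=0 W=1
Move 11: B@(1,2) -> caps B=0 W=1
Move 12: W@(3,2) -> caps B=0 W=1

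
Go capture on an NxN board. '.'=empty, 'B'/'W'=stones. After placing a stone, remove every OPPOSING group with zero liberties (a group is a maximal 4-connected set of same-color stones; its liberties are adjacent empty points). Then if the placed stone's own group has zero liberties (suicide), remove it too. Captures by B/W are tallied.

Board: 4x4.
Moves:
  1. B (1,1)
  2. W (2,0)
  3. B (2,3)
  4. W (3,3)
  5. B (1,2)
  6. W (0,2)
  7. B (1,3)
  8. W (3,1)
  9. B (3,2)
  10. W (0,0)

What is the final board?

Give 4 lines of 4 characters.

Answer: W.W.
.BBB
W..B
.WB.

Derivation:
Move 1: B@(1,1) -> caps B=0 W=0
Move 2: W@(2,0) -> caps B=0 W=0
Move 3: B@(2,3) -> caps B=0 W=0
Move 4: W@(3,3) -> caps B=0 W=0
Move 5: B@(1,2) -> caps B=0 W=0
Move 6: W@(0,2) -> caps B=0 W=0
Move 7: B@(1,3) -> caps B=0 W=0
Move 8: W@(3,1) -> caps B=0 W=0
Move 9: B@(3,2) -> caps B=1 W=0
Move 10: W@(0,0) -> caps B=1 W=0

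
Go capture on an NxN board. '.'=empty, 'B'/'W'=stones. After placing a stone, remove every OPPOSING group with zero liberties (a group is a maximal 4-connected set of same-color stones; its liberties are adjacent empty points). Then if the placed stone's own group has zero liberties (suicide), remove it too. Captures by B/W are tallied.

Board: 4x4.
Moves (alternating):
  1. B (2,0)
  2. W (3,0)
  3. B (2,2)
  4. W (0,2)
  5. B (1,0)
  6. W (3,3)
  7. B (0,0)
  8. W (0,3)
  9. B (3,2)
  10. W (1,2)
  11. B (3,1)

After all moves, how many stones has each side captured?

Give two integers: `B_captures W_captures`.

Answer: 1 0

Derivation:
Move 1: B@(2,0) -> caps B=0 W=0
Move 2: W@(3,0) -> caps B=0 W=0
Move 3: B@(2,2) -> caps B=0 W=0
Move 4: W@(0,2) -> caps B=0 W=0
Move 5: B@(1,0) -> caps B=0 W=0
Move 6: W@(3,3) -> caps B=0 W=0
Move 7: B@(0,0) -> caps B=0 W=0
Move 8: W@(0,3) -> caps B=0 W=0
Move 9: B@(3,2) -> caps B=0 W=0
Move 10: W@(1,2) -> caps B=0 W=0
Move 11: B@(3,1) -> caps B=1 W=0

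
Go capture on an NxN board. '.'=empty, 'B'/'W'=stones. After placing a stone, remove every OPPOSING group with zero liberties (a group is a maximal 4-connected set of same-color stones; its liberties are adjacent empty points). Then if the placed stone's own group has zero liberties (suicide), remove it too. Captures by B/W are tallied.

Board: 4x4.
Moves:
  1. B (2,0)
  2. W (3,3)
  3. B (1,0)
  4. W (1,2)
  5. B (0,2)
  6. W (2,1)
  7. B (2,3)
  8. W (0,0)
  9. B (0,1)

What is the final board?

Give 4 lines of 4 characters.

Move 1: B@(2,0) -> caps B=0 W=0
Move 2: W@(3,3) -> caps B=0 W=0
Move 3: B@(1,0) -> caps B=0 W=0
Move 4: W@(1,2) -> caps B=0 W=0
Move 5: B@(0,2) -> caps B=0 W=0
Move 6: W@(2,1) -> caps B=0 W=0
Move 7: B@(2,3) -> caps B=0 W=0
Move 8: W@(0,0) -> caps B=0 W=0
Move 9: B@(0,1) -> caps B=1 W=0

Answer: .BB.
B.W.
BW.B
...W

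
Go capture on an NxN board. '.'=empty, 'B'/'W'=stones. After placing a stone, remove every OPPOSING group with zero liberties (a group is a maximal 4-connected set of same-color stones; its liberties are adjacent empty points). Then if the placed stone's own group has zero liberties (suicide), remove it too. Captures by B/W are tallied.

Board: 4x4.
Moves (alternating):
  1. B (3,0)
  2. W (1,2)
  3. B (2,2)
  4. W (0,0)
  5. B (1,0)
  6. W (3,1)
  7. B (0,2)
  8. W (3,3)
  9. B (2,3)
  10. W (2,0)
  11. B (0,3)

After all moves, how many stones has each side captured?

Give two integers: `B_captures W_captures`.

Move 1: B@(3,0) -> caps B=0 W=0
Move 2: W@(1,2) -> caps B=0 W=0
Move 3: B@(2,2) -> caps B=0 W=0
Move 4: W@(0,0) -> caps B=0 W=0
Move 5: B@(1,0) -> caps B=0 W=0
Move 6: W@(3,1) -> caps B=0 W=0
Move 7: B@(0,2) -> caps B=0 W=0
Move 8: W@(3,3) -> caps B=0 W=0
Move 9: B@(2,3) -> caps B=0 W=0
Move 10: W@(2,0) -> caps B=0 W=1
Move 11: B@(0,3) -> caps B=0 W=1

Answer: 0 1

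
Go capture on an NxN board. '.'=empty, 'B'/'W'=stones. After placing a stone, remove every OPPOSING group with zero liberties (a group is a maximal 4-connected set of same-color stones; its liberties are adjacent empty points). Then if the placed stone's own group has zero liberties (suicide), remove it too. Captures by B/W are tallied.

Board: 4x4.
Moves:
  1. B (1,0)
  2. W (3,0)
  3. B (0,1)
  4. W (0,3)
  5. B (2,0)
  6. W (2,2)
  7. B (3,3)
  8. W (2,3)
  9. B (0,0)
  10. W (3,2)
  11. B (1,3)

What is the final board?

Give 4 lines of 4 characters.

Answer: BB.W
B..B
B.WW
W.W.

Derivation:
Move 1: B@(1,0) -> caps B=0 W=0
Move 2: W@(3,0) -> caps B=0 W=0
Move 3: B@(0,1) -> caps B=0 W=0
Move 4: W@(0,3) -> caps B=0 W=0
Move 5: B@(2,0) -> caps B=0 W=0
Move 6: W@(2,2) -> caps B=0 W=0
Move 7: B@(3,3) -> caps B=0 W=0
Move 8: W@(2,3) -> caps B=0 W=0
Move 9: B@(0,0) -> caps B=0 W=0
Move 10: W@(3,2) -> caps B=0 W=1
Move 11: B@(1,3) -> caps B=0 W=1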